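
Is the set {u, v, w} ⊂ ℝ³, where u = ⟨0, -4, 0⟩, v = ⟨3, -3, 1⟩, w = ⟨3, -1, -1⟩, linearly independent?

linearly independent

Place the vectors as rows of a 3×3 matrix and reduce to echelon form.
The reduction yields 3 nonzero rows, so the rank is 3.
Since rank = 3 (the number of vectors), the set is linearly independent.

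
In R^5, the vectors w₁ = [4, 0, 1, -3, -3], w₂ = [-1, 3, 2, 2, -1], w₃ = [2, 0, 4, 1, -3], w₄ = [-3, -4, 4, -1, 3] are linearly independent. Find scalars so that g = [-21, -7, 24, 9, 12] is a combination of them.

Solve the system with w₁, w₂, w₃, w₄ as columns and g as the right-hand side.
The system has the unique solution (α₁, …, α₄) = (-2, 3, 1, 4).

g = -2w₁ + 3w₂ + w₃ + 4w₄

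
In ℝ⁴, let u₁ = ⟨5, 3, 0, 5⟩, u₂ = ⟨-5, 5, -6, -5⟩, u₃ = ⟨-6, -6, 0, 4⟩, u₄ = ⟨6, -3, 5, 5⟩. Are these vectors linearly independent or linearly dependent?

Form the 4×4 matrix with these as columns; its determinant is 52.
A nonzero determinant means the columns are linearly independent.

linearly independent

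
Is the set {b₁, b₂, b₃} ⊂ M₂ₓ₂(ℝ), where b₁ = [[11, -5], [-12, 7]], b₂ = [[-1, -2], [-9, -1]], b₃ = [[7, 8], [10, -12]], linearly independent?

linearly independent

Write each element as a coordinate vector in ℝ⁴ using {E₁₁, E₁₂, E₂₁, E₂₂}.
Place the vectors as rows of a 3×4 matrix and reduce to echelon form.
The reduction yields 3 nonzero rows, so the rank is 3.
Since rank = 3 (the number of vectors), the set is linearly independent.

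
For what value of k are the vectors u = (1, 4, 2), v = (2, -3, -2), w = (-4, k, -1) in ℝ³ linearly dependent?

The set is linearly dependent precisely when det[u; v; w] = 0.
Cofactor expansion gives det = 6*k + 19.
Solving 6*k + 19 = 0 yields k = -19/6.

k = -19/6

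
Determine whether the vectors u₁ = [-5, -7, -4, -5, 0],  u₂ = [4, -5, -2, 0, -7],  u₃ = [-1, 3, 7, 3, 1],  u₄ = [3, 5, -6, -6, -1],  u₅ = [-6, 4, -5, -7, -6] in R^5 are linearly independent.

Form the 5×5 matrix with these as columns; its determinant is 23448.
A nonzero determinant means the columns are linearly independent.

linearly independent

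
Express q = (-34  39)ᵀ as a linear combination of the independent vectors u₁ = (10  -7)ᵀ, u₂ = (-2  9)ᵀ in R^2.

q = -3u₁ + 2u₂

Write q = a₁u₁ + a₂u₂ and equate components.
The system has the unique solution (a₁, a₂) = (-3, 2).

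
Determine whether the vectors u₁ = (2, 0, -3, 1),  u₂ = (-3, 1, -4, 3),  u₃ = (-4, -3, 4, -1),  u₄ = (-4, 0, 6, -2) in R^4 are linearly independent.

linearly dependent

One vector is a scalar multiple of another, so the set is dependent.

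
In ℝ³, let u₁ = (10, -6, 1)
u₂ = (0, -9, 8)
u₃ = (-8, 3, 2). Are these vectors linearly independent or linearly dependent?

The matrix [u₁|u₂|u₃] has determinant -108.
A nonzero determinant means the columns are linearly independent.

linearly independent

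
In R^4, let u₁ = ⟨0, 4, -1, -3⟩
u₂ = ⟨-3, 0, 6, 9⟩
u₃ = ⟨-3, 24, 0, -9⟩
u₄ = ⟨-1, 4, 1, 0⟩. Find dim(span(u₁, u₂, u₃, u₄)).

Form the matrix with u₁, u₂, u₃, u₄ as columns and reduce.
Exactly 2 pivots survive; hence the rank is 2.

2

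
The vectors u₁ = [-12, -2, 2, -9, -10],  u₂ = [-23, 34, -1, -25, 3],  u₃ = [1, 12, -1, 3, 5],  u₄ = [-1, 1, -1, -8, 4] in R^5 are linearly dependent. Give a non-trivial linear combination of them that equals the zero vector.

Set up α₁u₁ + … + α₄u₄ = 0 and solve the homogeneous system.
A generator of the null space is (2, -1, 3, 2).

2u₁ - u₂ + 3u₃ + 2u₄ = 0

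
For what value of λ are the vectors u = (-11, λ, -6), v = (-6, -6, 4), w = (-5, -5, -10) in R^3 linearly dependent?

Dependence holds iff the 3×3 matrix [u v w] is singular.
Cofactor expansion gives det = -80*λ - 880.
Setting this to zero gives λ = -11.

λ = -11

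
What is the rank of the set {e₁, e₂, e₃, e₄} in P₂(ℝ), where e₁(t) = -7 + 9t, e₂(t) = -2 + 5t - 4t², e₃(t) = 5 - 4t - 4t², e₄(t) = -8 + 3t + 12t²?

rank 2

Pass to coordinate vectors with respect to the basis {1, t, t²}.
Apply Gaussian elimination to the matrix whose rows are e₁, e₂, e₃, e₄.
Reduction leaves 2 leading entries, giving rank 2.
(With 4 elements in a 3-dimensional space the rank is at most 3.)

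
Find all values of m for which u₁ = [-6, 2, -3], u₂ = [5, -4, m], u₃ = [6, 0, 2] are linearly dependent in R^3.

Dependence holds iff the 3×3 matrix [u₁ u₂ u₃] is singular.
Expanding, det = 12*m - 44.
This vanishes exactly when m = 11/3.

m = 11/3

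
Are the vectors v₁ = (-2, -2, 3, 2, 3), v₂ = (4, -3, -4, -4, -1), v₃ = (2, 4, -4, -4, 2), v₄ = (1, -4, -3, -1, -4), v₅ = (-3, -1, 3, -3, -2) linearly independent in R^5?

Form the 5×5 matrix with these as columns; its determinant is 2058.
A nonzero determinant means the columns are linearly independent.

linearly independent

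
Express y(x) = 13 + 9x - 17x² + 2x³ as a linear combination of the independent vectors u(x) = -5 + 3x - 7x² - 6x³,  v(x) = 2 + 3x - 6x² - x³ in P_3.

y = -u + 4v

Identify each element with its coordinate vector in ℝ⁴ via {1, x, …, x³}.
Solve the system with u, v as columns and y as the right-hand side.
Row-reducing the augmented matrix gives the unique coefficients (α₁, α₂) = (-1, 4).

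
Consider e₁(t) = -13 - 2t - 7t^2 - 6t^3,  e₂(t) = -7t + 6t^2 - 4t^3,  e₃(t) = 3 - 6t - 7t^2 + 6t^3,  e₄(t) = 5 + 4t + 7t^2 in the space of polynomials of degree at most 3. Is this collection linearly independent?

linearly dependent

Write each element as a coordinate vector in ℝ⁴ using {1, t, …, t^3}.
The matrix [e₁|e₂|e₃|e₄] has determinant 0.
A zero determinant means the columns are linearly dependent.
Indeed e₁ + e₃ + 2e₄ = 0.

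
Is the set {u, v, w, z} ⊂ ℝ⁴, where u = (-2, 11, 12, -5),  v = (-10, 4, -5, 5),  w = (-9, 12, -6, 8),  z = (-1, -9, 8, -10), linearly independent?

linearly independent

Row-reduce the matrix whose columns are u, v, w, z.
The reduction yields 4 nonzero rows, so the rank is 4.
Since rank = 4 (the number of vectors), the set is linearly independent.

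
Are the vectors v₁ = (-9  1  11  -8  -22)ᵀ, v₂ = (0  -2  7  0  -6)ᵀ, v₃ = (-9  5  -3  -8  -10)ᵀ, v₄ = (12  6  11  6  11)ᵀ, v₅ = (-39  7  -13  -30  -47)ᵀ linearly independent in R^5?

linearly dependent

Form the 5×5 matrix with these as columns; its determinant is 0.
A zero determinant means the columns are linearly dependent.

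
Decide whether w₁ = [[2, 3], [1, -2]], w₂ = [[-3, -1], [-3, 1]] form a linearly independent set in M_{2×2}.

Write each element as a coordinate vector in ℝ⁴ using {E₁₁, E₁₂, E₂₁, E₂₂}.
Row-reduce the matrix whose columns are w₁, w₂.
The reduction yields 2 nonzero rows, so the rank is 2.
Since rank = 2 (the number of vectors), the set is linearly independent.

linearly independent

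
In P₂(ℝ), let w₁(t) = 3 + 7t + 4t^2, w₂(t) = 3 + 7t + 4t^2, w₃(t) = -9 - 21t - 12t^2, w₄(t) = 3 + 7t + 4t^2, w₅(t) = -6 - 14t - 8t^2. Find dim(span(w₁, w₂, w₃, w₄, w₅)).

Represent each element by its coordinate vector in ℝ³.
Put the 3×5 matrix [w₁|w₂|w₃|w₄|w₅] into echelon form.
The echelon form has 1 nonzero row, so the rank is 1.
(With 5 elements in a 3-dimensional space the rank is at most 3.)

1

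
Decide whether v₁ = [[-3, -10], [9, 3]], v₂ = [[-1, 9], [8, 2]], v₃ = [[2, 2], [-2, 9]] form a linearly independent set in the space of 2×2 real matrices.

Take coordinates with respect to the standard basis {E₁₁, E₁₂, E₂₁, E₂₂}.
Place the vectors as rows of a 3×4 matrix and reduce to echelon form.
The reduction yields 3 nonzero rows, so the rank is 3.
Since rank = 3 (the number of vectors), the set is linearly independent.

linearly independent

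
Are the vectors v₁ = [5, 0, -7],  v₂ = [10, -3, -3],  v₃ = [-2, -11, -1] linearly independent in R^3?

linearly independent

The matrix [v₁|v₂|v₃] has determinant 662.
A nonzero determinant means the columns are linearly independent.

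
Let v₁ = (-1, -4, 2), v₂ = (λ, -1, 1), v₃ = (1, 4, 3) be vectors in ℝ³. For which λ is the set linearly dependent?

The vectors are dependent exactly when the determinant of the matrix with rows v₁, v₂, v₃ vanishes.
Cofactor expansion gives det = 20*λ + 5.
Solving 20*λ + 5 = 0 yields λ = -1/4.

λ = -1/4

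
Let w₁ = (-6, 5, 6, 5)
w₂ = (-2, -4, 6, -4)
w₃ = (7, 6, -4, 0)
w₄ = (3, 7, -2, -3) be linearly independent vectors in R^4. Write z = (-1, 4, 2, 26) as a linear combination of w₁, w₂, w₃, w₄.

z = 2w₁ - w₂ + 3w₃ - 4w₄

Solve the system with w₁, w₂, w₃, w₄ as columns and z as the right-hand side.
Back-substitution yields (a₁, …, a₄) = (2, -1, 3, -4).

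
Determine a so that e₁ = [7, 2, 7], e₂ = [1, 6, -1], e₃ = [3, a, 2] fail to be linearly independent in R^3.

a = 26/7

Dependence holds iff the 3×3 matrix [e₁ e₂ e₃] is singular.
The determinant works out to 14*a - 52.
This vanishes exactly when a = 26/7.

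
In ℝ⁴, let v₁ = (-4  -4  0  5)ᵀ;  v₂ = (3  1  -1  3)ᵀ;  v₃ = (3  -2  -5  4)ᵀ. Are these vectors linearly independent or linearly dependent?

Row-reduce the matrix whose columns are v₁, v₂, v₃.
The reduction yields 3 nonzero rows, so the rank is 3.
Since rank = 3 (the number of vectors), the set is linearly independent.

linearly independent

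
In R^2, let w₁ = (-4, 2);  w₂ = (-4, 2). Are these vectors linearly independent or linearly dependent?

linearly dependent

The matrix [w₁|w₂] has determinant 0.
A zero determinant means the columns are linearly dependent.
Indeed w₁ - w₂ = 0.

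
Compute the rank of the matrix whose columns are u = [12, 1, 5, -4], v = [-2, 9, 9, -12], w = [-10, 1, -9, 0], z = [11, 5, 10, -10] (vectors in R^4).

Row-reduce the 4×4 matrix with these as rows.
Reduction leaves 4 leading entries, giving rank 4.

4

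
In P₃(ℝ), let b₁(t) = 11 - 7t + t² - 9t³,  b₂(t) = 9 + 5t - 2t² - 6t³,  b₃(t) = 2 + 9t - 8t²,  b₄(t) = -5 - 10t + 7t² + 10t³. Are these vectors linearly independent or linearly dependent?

linearly independent

Take coordinates with respect to the standard basis {1, t, …, t³}.
Row-reduce the matrix whose columns are b₁, b₂, b₃, b₄.
The reduction yields 4 nonzero rows, so the rank is 4.
Since rank = 4 (the number of vectors), the set is linearly independent.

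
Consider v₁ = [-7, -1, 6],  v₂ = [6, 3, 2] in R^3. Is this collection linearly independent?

linearly independent

Place the vectors as rows of a 2×3 matrix and reduce to echelon form.
The reduction yields 2 nonzero rows, so the rank is 2.
Since rank = 2 (the number of vectors), the set is linearly independent.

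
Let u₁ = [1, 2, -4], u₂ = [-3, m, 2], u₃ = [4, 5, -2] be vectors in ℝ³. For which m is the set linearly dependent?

Place the vectors as rows of a 3×3 matrix; dependence ⇔ determinant zero.
The determinant works out to 14*m + 54.
This vanishes exactly when m = -27/7.

m = -27/7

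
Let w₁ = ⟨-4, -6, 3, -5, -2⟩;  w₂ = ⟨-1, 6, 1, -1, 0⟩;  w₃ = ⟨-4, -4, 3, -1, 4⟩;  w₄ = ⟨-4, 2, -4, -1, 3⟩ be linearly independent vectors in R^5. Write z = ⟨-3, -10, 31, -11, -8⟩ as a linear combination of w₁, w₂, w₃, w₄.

Solve the system with w₁, w₂, w₃, w₄ as columns and z as the right-hand side.
Back-substitution yields (a₁, …, a₄) = (2, 3, 2, -4).

z = 2w₁ + 3w₂ + 2w₃ - 4w₄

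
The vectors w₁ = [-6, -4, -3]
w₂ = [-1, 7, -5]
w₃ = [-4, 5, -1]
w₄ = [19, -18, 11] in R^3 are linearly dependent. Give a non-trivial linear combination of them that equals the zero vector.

w₁ + w₂ + 3w₃ + w₄ = 0

Row-reduce the matrix with w₁, w₂, w₃, w₄ as columns; the null space gives the coefficients.
The free variable yields coefficients (1, 1, 3, 1) (any nonzero multiple also works).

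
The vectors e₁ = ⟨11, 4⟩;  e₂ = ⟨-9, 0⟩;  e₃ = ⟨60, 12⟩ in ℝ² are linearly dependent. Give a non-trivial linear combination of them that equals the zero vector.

3e₁ - 3e₂ - e₃ = 0

Row-reduce the matrix with e₁, e₂, e₃ as columns; the null space gives the coefficients.
One solution (up to scaling) is (3, -3, -1).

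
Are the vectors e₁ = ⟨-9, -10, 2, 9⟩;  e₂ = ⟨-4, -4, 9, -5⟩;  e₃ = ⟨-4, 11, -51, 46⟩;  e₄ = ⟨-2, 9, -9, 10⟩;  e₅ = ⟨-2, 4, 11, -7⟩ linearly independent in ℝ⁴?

linearly dependent

There are 5 vectors in a 4-dimensional space, so they cannot be linearly independent.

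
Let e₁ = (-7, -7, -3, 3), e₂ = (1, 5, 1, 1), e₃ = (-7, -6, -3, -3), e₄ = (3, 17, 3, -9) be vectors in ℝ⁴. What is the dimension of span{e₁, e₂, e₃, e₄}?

3

Apply Gaussian elimination to the matrix whose rows are e₁, e₂, e₃, e₄.
There are 3 pivot columns, so rank = 3.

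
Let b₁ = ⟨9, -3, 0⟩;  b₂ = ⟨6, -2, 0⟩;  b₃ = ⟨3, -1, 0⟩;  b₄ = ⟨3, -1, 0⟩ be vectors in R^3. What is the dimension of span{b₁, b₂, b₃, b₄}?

1

Apply Gaussian elimination to the matrix whose rows are b₁, b₂, b₃, b₄.
Reduction leaves 1 leading entry, giving rank 1.
(With 4 elements in a 3-dimensional space the rank is at most 3.)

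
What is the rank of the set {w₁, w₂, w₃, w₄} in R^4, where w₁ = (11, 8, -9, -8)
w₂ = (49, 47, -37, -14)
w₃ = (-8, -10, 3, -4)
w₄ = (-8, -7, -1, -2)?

Put the 4×4 matrix [w₁|w₂|w₃|w₄] into echelon form.
Exactly 3 pivots survive; hence the rank is 3.

3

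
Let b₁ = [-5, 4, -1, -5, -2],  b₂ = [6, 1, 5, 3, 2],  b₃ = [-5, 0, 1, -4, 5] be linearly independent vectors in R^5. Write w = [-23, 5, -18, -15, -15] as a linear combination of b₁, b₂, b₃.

w = 2b₁ - 3b₂ - b₃

Solve the system with b₁, b₂, b₃ as columns and w as the right-hand side.
The system has the unique solution (c₁, c₂, c₃) = (2, -3, -1).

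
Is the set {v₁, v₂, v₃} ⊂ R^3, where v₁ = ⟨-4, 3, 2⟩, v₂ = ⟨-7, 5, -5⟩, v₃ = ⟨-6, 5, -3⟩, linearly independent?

linearly independent

Row-reduce the matrix whose columns are v₁, v₂, v₃.
The reduction yields 3 nonzero rows, so the rank is 3.
Since rank = 3 (the number of vectors), the set is linearly independent.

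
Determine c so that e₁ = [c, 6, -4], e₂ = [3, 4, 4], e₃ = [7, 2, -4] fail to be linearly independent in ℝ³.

Place the vectors as rows of a 3×3 matrix; dependence ⇔ determinant zero.
Expanding, det = 328 - 24*c.
Solving 328 - 24*c = 0 yields c = 41/3.

c = 41/3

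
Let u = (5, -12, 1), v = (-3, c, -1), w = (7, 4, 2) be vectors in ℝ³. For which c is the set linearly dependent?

c = -20/3

Place the vectors as rows of a 3×3 matrix; dependence ⇔ determinant zero.
Cofactor expansion gives det = 3*c + 20.
This vanishes exactly when c = -20/3.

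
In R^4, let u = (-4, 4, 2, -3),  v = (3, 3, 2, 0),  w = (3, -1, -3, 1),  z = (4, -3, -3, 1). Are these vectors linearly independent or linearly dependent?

linearly independent

Place the vectors as rows of a 4×4 matrix and reduce to echelon form.
The reduction yields 4 nonzero rows, so the rank is 4.
Since rank = 4 (the number of vectors), the set is linearly independent.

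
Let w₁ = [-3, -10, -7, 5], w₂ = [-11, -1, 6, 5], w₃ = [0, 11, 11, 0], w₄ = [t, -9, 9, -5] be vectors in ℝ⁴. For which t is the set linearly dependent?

The set is linearly dependent precisely when det[w₁; w₂; w₃; w₄] = 0.
Expanding, det = 220*t + 8580.
Setting this to zero gives t = -39.

t = -39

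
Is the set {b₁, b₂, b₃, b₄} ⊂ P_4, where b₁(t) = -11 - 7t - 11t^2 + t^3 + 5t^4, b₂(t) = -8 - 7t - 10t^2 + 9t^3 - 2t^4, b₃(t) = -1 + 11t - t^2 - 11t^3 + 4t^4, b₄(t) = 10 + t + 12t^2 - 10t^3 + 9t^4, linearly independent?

Take coordinates with respect to the standard basis {1, t, …, t^4}.
Place the vectors as rows of a 4×5 matrix and reduce to echelon form.
The reduction yields 4 nonzero rows, so the rank is 4.
Since rank = 4 (the number of vectors), the set is linearly independent.

linearly independent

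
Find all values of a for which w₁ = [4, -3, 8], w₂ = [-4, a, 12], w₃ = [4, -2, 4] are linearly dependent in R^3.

The vectors are dependent exactly when the determinant of the matrix with rows w₁, w₂, w₃ vanishes.
The determinant works out to -16*a - 32.
Setting this to zero gives a = -2.

a = -2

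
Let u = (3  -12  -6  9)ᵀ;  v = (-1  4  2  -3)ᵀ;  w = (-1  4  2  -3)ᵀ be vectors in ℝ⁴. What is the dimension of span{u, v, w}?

1

Row-reduce the 3×4 matrix with these as rows.
There is 1 pivot column, so rank = 1.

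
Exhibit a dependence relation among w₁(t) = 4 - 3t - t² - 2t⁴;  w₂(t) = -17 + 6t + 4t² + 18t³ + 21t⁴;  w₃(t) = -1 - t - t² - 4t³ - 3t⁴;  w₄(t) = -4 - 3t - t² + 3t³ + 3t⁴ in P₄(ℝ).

3w₁ + w₂ + 3w₃ - 2w₄ = 0

Pass to coordinate vectors relative to the basis {1, t, …, t⁴}.
Write the vectors as columns of a matrix and find a nonzero vector in its null space.
The free variable yields coefficients (3, 1, 3, -2) (any nonzero multiple also works).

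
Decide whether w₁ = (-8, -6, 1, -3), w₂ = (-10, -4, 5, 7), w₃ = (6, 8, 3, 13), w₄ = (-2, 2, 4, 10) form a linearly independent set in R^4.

linearly dependent

The matrix [w₁|w₂|w₃|w₄] has determinant 0.
A zero determinant means the columns are linearly dependent.
Indeed 2w₁ - w₂ + w₃ = 0.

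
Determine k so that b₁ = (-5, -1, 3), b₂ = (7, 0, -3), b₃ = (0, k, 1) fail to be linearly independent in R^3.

The vectors are dependent exactly when the determinant of the matrix with rows b₁, b₂, b₃ vanishes.
The determinant works out to 6*k + 7.
Solving 6*k + 7 = 0 yields k = -7/6.

k = -7/6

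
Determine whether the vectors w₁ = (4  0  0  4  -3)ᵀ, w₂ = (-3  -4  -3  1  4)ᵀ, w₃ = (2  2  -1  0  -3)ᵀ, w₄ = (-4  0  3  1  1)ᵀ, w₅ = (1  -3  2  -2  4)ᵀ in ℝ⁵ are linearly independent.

linearly independent

Form the 5×5 matrix with these as columns; its determinant is -185.
A nonzero determinant means the columns are linearly independent.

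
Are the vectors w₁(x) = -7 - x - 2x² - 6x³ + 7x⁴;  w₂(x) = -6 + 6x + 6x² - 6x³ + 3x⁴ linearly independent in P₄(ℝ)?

Take coordinates with respect to the standard basis {1, x, …, x⁴}.
Row-reduce the matrix whose columns are w₁, w₂.
The reduction yields 2 nonzero rows, so the rank is 2.
Since rank = 2 (the number of vectors), the set is linearly independent.

linearly independent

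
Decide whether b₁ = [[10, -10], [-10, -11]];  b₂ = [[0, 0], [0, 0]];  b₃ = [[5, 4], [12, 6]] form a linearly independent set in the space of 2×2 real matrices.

Write each element as a coordinate vector in ℝ⁴ using {E₁₁, E₁₂, E₂₁, E₂₂}.
One of the vectors is the zero vector, so the set is linearly dependent.

linearly dependent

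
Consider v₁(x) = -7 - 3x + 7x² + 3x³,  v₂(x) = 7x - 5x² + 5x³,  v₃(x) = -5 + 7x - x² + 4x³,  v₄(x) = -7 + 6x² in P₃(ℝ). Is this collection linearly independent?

Take coordinates with respect to the standard basis {1, x, …, x³}.
Row-reduce the matrix whose columns are v₁, v₂, v₃, v₄.
The reduction yields 4 nonzero rows, so the rank is 4.
Since rank = 4 (the number of vectors), the set is linearly independent.

linearly independent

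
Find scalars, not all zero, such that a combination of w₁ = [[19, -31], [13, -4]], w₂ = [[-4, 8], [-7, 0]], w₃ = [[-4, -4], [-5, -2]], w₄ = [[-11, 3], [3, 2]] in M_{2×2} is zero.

Take coordinates with respect to {E₁₁, E₁₂, E₂₁, E₂₂}.
Write the vectors as columns of a matrix and find a nonzero vector in its null space.
A generator of the null space is (1, 3, -1, 1).

w₁ + 3w₂ - w₃ + w₄ = 0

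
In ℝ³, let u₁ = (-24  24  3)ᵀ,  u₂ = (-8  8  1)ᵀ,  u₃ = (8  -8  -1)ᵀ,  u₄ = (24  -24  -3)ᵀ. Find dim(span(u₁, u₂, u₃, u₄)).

dim = 1

Form the matrix with u₁, u₂, u₃, u₄ as columns and reduce.
Reduction leaves 1 leading entry, giving rank 1.
(With 4 elements in a 3-dimensional space the rank is at most 3.)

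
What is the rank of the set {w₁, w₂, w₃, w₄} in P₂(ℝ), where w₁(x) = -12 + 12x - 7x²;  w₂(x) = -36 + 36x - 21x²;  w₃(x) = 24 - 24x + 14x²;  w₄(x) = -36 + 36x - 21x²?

Pass to coordinate vectors with respect to the basis {1, x, x²}.
Form the matrix with w₁, w₂, w₃, w₄ as columns and reduce.
Reduction leaves 1 leading entry, giving rank 1.
(With 4 elements in a 3-dimensional space the rank is at most 3.)

rank 1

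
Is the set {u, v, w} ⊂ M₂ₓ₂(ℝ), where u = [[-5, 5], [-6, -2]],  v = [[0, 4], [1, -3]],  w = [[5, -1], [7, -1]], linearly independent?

linearly dependent

Take coordinates with respect to the standard basis {E₁₁, E₁₂, E₂₁, E₂₂}.
Place the vectors as rows of a 3×4 matrix and reduce to echelon form.
The reduction yields 2 nonzero rows, so the rank is 2.
Since rank 2 < 3, the set is linearly dependent.
Indeed u - v + w = 0.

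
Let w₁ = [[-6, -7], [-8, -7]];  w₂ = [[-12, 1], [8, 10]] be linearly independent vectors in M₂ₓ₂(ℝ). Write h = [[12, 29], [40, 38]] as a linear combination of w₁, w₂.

h = -4w₁ + w₂

Identify each element with its coordinate vector in ℝ⁴ via {E₁₁, E₁₂, E₂₁, E₂₂}.
Since w₁, w₂ are independent, the coefficients expressing h are uniquely determined by a linear system.
The system has the unique solution (α₁, α₂) = (-4, 1).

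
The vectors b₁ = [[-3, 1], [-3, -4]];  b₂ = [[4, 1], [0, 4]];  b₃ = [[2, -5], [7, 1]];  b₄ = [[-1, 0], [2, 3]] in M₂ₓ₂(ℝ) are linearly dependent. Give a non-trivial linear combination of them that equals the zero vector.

Write each element as a vector in ℝ⁴ using {E₁₁, E₁₂, E₂₁, E₂₂}.
Solve the homogeneous system with b₁, b₂, b₃, b₄ as columns by row-reducing the coefficient matrix.
One solution (up to scaling) is (3, 2, 1, 1).

3b₁ + 2b₂ + b₃ + b₄ = 0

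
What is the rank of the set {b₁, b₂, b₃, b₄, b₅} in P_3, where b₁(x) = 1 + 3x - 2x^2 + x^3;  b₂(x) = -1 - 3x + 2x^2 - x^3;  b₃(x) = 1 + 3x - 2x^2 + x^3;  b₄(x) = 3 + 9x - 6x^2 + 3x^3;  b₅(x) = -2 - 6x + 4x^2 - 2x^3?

rank 1

Use coordinates relative to {1, x, …, x^3}.
Put the 4×5 matrix [b₁|b₂|b₃|b₄|b₅] into echelon form.
Reduction leaves 1 leading entry, giving rank 1.
(With 5 elements in a 4-dimensional space the rank is at most 4.)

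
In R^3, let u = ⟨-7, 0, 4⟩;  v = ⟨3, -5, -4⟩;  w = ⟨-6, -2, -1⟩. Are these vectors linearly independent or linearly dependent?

linearly independent

Form the 3×3 matrix with these as columns; its determinant is -123.
A nonzero determinant means the columns are linearly independent.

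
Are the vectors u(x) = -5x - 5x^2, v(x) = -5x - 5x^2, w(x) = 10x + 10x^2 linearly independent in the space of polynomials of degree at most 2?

Write each element as a coordinate vector in ℝ³ using {1, x, x^2}.
Two of the vectors are equal, giving an immediate dependence.

linearly dependent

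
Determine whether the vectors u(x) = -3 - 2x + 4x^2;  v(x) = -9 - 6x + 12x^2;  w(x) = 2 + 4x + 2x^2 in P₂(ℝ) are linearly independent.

Write each element as a coordinate vector in ℝ³ using {1, x, x^2}.
One vector is a scalar multiple of another, so the set is dependent.

linearly dependent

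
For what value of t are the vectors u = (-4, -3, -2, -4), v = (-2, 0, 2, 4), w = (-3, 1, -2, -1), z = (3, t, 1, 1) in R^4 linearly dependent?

t = 5/6

Place the vectors as rows of a 4×4 matrix; dependence ⇔ determinant zero.
Expanding, det = 30 - 36*t.
Setting this to zero gives t = 5/6.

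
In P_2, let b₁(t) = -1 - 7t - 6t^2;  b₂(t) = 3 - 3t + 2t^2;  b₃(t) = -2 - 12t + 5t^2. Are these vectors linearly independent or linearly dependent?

Take coordinates with respect to the standard basis {1, t, t^2}.
Form the 3×3 matrix with these as columns; its determinant is 376.
A nonzero determinant means the columns are linearly independent.

linearly independent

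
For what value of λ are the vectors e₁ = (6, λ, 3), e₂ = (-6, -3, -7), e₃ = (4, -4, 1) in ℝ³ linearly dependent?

The set is linearly dependent precisely when det[e₁; e₂; e₃] = 0.
Expanding, det = -22*λ - 78.
Solving -22*λ - 78 = 0 yields λ = -39/11.

λ = -39/11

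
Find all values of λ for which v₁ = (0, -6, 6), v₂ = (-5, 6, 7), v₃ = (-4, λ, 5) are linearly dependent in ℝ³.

The set is linearly dependent precisely when det[v₁; v₂; v₃] = 0.
Expanding, det = 162 - 30*λ.
Solving 162 - 30*λ = 0 yields λ = 27/5.

λ = 27/5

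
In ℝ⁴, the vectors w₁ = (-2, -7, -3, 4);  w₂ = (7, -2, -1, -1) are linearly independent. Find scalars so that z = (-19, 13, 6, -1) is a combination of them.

z = -w₁ - 3w₂

Since w₁, w₂ are independent, the coefficients expressing z are uniquely determined by a linear system.
The system has the unique solution (c₁, c₂) = (-1, -3).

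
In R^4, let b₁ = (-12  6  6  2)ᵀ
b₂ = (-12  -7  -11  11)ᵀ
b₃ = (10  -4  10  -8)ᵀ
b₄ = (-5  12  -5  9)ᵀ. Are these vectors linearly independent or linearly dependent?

The matrix [b₁|b₂|b₃|b₄] has determinant 13960.
A nonzero determinant means the columns are linearly independent.

linearly independent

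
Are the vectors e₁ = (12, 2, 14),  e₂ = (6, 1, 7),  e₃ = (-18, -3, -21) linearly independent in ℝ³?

Place the vectors as rows of a 3×3 matrix and reduce to echelon form.
The reduction yields 1 nonzero row, so the rank is 1.
Since rank 1 < 3, the set is linearly dependent.
Indeed e₁ - 2e₂ = 0.

linearly dependent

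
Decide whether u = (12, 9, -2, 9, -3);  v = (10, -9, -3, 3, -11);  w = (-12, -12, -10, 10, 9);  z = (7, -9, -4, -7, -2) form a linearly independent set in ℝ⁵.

Place the vectors as rows of a 4×5 matrix and reduce to echelon form.
The reduction yields 4 nonzero rows, so the rank is 4.
Since rank = 4 (the number of vectors), the set is linearly independent.

linearly independent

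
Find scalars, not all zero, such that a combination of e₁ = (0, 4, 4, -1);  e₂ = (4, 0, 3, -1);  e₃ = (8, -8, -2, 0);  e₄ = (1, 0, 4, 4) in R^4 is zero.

2e₁ - 2e₂ + e₃ = 0

Row-reduce the matrix with e₁, e₂, e₃, e₄ as columns; the null space gives the coefficients.
The free variable yields coefficients (2, -2, 1, 0) (any nonzero multiple also works).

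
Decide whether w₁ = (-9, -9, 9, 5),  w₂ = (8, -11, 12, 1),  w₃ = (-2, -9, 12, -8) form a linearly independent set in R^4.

Row-reduce the matrix whose columns are w₁, w₂, w₃.
The reduction yields 3 nonzero rows, so the rank is 3.
Since rank = 3 (the number of vectors), the set is linearly independent.

linearly independent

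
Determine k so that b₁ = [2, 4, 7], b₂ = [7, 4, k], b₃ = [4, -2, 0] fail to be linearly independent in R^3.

k = 21/2

Dependence holds iff the 3×3 matrix [b₁ b₂ b₃] is singular.
The determinant works out to 20*k - 210.
This vanishes exactly when k = 21/2.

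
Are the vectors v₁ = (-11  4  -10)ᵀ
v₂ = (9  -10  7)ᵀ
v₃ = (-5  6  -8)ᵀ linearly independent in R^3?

linearly independent

Place the vectors as rows of a 3×3 matrix and reduce to echelon form.
The reduction yields 3 nonzero rows, so the rank is 3.
Since rank = 3 (the number of vectors), the set is linearly independent.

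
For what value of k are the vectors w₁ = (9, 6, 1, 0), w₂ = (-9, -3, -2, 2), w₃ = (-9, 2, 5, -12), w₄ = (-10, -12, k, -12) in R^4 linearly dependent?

k = 44/9

The set is linearly dependent precisely when det[w₁; w₂; w₃; w₄] = 0.
Expanding, det = 468*k - 2288.
This vanishes exactly when k = 44/9.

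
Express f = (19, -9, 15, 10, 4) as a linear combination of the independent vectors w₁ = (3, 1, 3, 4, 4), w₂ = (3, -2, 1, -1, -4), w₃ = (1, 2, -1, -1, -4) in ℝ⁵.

Set up the augmented matrix [w₁ | w₂ | w₃ | f] and row-reduce.
The system has the unique solution (c₁, c₂, c₃) = (3, 4, -2).

f = 3w₁ + 4w₂ - 2w₃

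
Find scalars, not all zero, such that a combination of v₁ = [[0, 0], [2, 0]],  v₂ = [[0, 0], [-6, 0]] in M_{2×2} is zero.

3v₁ + v₂ = 0

Write each element as a vector in ℝ⁴ using {E₁₁, E₁₂, E₂₁, E₂₂}.
Row-reduce the matrix with v₁, v₂ as columns; the null space gives the coefficients.
A generator of the null space is (3, 1).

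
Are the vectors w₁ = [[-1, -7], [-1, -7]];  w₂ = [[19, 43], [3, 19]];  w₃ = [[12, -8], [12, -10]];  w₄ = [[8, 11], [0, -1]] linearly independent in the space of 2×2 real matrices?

linearly dependent

Take coordinates with respect to the standard basis {E₁₁, E₁₂, E₂₁, E₂₂}.
The matrix [w₁|w₂|w₃|w₄] has determinant 0.
A zero determinant means the columns are linearly dependent.
Indeed 3w₁ + w₂ - 2w₄ = 0.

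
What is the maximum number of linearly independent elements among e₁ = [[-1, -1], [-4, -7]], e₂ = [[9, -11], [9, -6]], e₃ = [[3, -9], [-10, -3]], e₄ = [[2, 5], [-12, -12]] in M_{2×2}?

4

Represent each element by its coordinate vector in ℝ⁴.
Put the 4×4 matrix [e₁|e₂|e₃|e₄] into echelon form.
There are 4 pivot columns, so rank = 4.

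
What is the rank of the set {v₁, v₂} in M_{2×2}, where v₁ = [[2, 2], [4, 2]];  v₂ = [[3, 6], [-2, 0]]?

rank 2

Pass to coordinate vectors with respect to the basis {E₁₁, E₁₂, E₂₁, E₂₂}.
Put the 4×2 matrix [v₁|v₂] into echelon form.
There are 2 pivot columns, so rank = 2.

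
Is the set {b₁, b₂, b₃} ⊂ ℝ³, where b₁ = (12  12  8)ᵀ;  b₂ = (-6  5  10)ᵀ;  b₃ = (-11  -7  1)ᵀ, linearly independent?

The matrix [b₁|b₂|b₃] has determinant 428.
A nonzero determinant means the columns are linearly independent.

linearly independent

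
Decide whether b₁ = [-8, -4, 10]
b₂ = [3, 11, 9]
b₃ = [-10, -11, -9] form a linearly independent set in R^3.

linearly independent

Form the 3×3 matrix with these as columns; its determinant is 1022.
A nonzero determinant means the columns are linearly independent.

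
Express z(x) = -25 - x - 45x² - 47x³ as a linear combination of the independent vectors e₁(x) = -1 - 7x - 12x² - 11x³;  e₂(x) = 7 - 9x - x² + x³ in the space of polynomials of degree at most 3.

z = 4e₁ - 3e₂

Work in coordinates with respect to the standard basis {1, x, …, x³}.
Solve the system with e₁, e₂ as columns and z as the right-hand side.
The system has the unique solution (c₁, c₂) = (4, -3).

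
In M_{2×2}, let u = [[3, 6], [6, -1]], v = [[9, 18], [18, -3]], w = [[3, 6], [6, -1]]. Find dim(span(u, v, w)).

Represent each element by its coordinate vector in ℝ⁴.
Row-reduce the 3×4 matrix with these as rows.
There is 1 pivot column, so rank = 1.

1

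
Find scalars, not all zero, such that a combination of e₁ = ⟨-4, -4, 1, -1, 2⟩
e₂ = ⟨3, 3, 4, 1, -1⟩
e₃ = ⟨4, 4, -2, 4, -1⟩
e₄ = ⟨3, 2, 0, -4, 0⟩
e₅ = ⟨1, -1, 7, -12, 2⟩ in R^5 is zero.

Write the vectors as columns of a matrix and find a nonzero vector in its null space.
A generator of the null space is (1, 1, -1, 2, -1).

e₁ + e₂ - e₃ + 2e₄ - e₅ = 0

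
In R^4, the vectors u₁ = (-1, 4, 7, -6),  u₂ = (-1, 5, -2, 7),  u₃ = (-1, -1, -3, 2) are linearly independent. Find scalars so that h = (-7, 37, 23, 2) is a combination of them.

h = 4u₁ + 4u₂ - u₃

Set up the augmented matrix [u₁ | u₂ | u₃ | h] and row-reduce.
Row-reducing the augmented matrix gives the unique coefficients (a₁, a₂, a₃) = (4, 4, -1).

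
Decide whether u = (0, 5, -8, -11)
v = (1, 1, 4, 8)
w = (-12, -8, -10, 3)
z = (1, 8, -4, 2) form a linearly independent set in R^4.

Row-reduce the matrix whose columns are u, v, w, z.
The reduction yields 4 nonzero rows, so the rank is 4.
Since rank = 4 (the number of vectors), the set is linearly independent.

linearly independent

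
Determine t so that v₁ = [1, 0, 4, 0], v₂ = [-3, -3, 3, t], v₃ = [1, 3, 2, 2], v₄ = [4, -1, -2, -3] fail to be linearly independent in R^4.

t = -3/8

The vectors are dependent exactly when the determinant of the matrix with rows v₁, v₂, v₃, v₄ vanishes.
Expanding, det = -56*t - 21.
Solving -56*t - 21 = 0 yields t = -3/8.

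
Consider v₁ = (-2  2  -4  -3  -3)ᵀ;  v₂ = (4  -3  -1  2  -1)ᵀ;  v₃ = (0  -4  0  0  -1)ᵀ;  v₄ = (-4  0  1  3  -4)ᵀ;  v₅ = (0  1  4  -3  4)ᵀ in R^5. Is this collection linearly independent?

linearly independent

Form the 5×5 matrix with these as columns; its determinant is -1272.
A nonzero determinant means the columns are linearly independent.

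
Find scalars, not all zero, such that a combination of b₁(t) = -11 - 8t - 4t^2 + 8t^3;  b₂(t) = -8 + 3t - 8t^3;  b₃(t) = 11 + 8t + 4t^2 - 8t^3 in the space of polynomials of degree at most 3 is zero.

Take coordinates with respect to {1, t, …, t^3}.
Write the vectors as columns of a matrix and find a nonzero vector in its null space.
The free variable yields coefficients (1, 0, 1) (any nonzero multiple also works).

b₁ + b₃ = 0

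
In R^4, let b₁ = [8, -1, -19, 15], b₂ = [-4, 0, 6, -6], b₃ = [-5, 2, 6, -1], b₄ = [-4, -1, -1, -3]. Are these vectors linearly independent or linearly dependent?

Row-reduce the matrix whose columns are b₁, b₂, b₃, b₄.
The reduction yields 3 nonzero rows, so the rank is 3.
Since rank 3 < 4, the set is linearly dependent.

linearly dependent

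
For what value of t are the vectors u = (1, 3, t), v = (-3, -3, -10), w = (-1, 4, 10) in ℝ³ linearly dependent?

t = 26/3

Place the vectors as rows of a 3×3 matrix; dependence ⇔ determinant zero.
Cofactor expansion gives det = 130 - 15*t.
Solving 130 - 15*t = 0 yields t = 26/3.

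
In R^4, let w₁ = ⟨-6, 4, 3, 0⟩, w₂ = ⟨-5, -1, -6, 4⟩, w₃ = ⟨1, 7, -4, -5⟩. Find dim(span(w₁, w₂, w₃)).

dim = 3

Form the matrix with w₁, w₂, w₃ as columns and reduce.
Exactly 3 pivots survive; hence the rank is 3.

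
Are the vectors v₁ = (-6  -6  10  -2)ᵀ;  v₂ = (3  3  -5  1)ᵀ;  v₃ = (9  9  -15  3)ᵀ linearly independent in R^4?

Row-reduce the matrix whose columns are v₁, v₂, v₃.
The reduction yields 1 nonzero row, so the rank is 1.
Since rank 1 < 3, the set is linearly dependent.

linearly dependent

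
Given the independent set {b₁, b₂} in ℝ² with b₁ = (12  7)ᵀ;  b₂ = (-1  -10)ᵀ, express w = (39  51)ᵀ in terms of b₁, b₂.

w = 3b₁ - 3b₂

Solve the system with b₁, b₂ as columns and w as the right-hand side.
Row-reducing the augmented matrix gives the unique coefficients (c₁, c₂) = (3, -3).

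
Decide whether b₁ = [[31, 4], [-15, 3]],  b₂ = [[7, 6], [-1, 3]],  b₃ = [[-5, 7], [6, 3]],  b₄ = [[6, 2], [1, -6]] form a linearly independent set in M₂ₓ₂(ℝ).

Take coordinates with respect to the standard basis {E₁₁, E₁₂, E₂₁, E₂₂}.
Row-reduce the matrix whose columns are b₁, b₂, b₃, b₄.
The reduction yields 3 nonzero rows, so the rank is 3.
Since rank 3 < 4, the set is linearly dependent.

linearly dependent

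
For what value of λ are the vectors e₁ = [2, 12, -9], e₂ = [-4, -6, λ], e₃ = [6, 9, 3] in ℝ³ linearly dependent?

λ = -2

The vectors are dependent exactly when the determinant of the matrix with rows e₁, e₂, e₃ vanishes.
Expanding, det = 54*λ + 108.
Solving 54*λ + 108 = 0 yields λ = -2.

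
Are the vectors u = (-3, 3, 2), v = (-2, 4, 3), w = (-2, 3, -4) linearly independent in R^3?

The matrix [u|v|w] has determinant 37.
A nonzero determinant means the columns are linearly independent.

linearly independent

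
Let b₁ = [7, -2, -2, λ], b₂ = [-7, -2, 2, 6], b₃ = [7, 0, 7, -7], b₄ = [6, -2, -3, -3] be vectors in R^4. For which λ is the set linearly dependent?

λ = -4

Place the vectors as rows of a 4×4 matrix; dependence ⇔ determinant zero.
Expanding, det = 252*λ + 1008.
Solving 252*λ + 1008 = 0 yields λ = -4.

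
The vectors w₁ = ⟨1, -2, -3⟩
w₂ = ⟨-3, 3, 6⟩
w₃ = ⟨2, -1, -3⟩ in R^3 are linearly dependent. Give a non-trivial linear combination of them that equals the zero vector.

Solve the homogeneous system with w₁, w₂, w₃ as columns by row-reducing the coefficient matrix.
One solution (up to scaling) is (1, 1, 1).

w₁ + w₂ + w₃ = 0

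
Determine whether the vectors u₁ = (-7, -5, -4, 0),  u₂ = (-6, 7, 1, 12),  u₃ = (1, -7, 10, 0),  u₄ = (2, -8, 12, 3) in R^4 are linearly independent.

Form the 4×4 matrix with these as columns; its determinant is -3384.
A nonzero determinant means the columns are linearly independent.

linearly independent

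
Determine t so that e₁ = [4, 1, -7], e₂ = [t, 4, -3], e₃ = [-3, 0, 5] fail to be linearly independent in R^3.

t = 1

Place the vectors as rows of a 3×3 matrix; dependence ⇔ determinant zero.
Expanding, det = 5 - 5*t.
Setting this to zero gives t = 1.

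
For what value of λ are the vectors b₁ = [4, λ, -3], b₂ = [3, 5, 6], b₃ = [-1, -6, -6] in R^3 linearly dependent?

The set is linearly dependent precisely when det[b₁; b₂; b₃] = 0.
The determinant works out to 12*λ + 63.
Solving 12*λ + 63 = 0 yields λ = -21/4.

λ = -21/4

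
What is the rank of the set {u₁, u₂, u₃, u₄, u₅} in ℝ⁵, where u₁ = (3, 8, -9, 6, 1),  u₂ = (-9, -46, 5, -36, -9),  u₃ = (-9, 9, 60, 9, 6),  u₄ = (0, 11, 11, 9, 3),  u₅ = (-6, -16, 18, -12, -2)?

rank 2

Apply Gaussian elimination to the matrix whose rows are u₁, u₂, u₃, u₄, u₅.
Exactly 2 pivots survive; hence the rank is 2.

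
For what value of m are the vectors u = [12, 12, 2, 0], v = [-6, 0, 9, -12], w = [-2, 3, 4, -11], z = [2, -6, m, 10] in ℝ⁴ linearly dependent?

Place the vectors as rows of a 4×4 matrix; dependence ⇔ determinant zero.
The determinant works out to 72*m + 2664.
This vanishes exactly when m = -37.

m = -37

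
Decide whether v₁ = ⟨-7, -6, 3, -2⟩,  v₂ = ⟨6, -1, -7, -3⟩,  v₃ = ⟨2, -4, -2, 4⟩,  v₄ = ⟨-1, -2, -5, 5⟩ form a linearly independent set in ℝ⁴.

linearly independent

The matrix [v₁|v₂|v₃|v₄] has determinant 2336.
A nonzero determinant means the columns are linearly independent.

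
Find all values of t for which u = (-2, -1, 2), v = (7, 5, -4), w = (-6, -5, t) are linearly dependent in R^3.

The set is linearly dependent precisely when det[u; v; w] = 0.
Expanding, det = 6 - 3*t.
Setting this to zero gives t = 2.

t = 2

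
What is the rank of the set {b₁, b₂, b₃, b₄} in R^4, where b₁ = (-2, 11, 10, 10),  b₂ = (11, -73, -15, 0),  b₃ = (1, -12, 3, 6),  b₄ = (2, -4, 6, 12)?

Apply Gaussian elimination to the matrix whose rows are b₁, b₂, b₃, b₄.
Exactly 3 pivots survive; hence the rank is 3.

rank 3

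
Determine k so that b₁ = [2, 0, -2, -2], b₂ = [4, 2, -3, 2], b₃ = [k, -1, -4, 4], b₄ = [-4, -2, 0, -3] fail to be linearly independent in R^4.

k = -49/4

The vectors are dependent exactly when the determinant of the matrix with rows b₁, b₂, b₃, b₄ vanishes.
Expanding, det = 8*k + 98.
This vanishes exactly when k = -49/4.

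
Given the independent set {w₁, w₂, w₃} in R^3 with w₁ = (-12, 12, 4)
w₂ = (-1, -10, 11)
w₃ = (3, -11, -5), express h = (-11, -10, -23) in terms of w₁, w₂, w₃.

Solve the system with w₁, w₂, w₃ as columns and h as the right-hand side.
The system has the unique solution (a₁, a₂, a₃) = (2, -1, 4).

h = 2w₁ - w₂ + 4w₃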